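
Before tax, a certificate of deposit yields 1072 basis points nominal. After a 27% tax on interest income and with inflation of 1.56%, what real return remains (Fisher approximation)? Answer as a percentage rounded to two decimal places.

6.27%

After-tax nominal return = 10.72% × (1 − 0.27) = 7.8256%.
r ≈ 7.8256% − 1.56% → 6.27%.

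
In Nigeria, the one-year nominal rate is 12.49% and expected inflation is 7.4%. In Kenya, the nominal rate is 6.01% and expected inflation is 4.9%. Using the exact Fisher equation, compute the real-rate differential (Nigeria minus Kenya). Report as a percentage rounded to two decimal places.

3.68%

Nigeria: (1 + 0.1249)/(1 + 0.0740) − 1 = 4.7393%
Kenya: (1 + 0.0601)/(1 + 0.0490) − 1 = 1.0582%
Differential = 4.7393% − 1.0582% = 3.6811% → 3.68%.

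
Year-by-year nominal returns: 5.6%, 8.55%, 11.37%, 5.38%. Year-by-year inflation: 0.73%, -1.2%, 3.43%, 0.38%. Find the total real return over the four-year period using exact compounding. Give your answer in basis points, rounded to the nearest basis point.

3020 basis points

Compound the nominal returns: 1.0560 × 1.0855 × 1.1137 × 1.0538 = 1.345303.
Compound inflation: 1.0073 × 0.9880 × 1.0343 × 1.0038 = 1.033260.
Deflate: 1.345303 / 1.033260 = 1.301999.
Total real return = 1.301999 − 1 → 3020 basis points.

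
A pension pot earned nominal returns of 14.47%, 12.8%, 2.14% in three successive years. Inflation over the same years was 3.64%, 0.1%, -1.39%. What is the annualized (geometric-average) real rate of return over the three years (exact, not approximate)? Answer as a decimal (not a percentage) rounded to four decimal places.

0.0884

Compound the nominal returns: 1.1447 × 1.1280 × 1.0214 = 1.31885374.
Compound inflation: 1.0364 × 1.0010 × 0.9861 = 1.02301603.
Deflate: 1.31885374 / 1.02301603 = 1.28918189.
Annualized real rate = 1.28918189^(1/3) − 1 = 8.8357% → 0.0884.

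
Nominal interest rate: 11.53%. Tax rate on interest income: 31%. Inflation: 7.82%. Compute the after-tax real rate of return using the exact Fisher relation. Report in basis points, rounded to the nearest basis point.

After-tax nominal return = 11.53% × (1 − 0.31) = 7.9557%.
1 + r = 1.079557 / 1.07820 = 1.001259
After-tax real rate = 1.001259 − 1 → 13 basis points.

13 basis points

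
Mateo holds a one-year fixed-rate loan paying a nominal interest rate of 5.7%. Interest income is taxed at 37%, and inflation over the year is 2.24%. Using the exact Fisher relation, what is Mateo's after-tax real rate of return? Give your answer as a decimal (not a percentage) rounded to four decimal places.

0.0132

After-tax nominal return = 5.7% × (1 − 0.37) = 3.5910%.
1 + r = 1.03591 / 1.02240 = 1.013214
After-tax real rate = 1.013214 − 1 → 0.0132.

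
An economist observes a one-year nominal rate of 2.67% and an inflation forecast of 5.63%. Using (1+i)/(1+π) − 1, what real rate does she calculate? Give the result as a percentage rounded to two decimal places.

By the Fisher relation, 1 + r = (1 + i)/(1 + π).
1 + r = 1.02670 / 1.05630 = 0.971978
r = 0.971978 − 1 = -2.8022%, i.e. -2.80%.

-2.80%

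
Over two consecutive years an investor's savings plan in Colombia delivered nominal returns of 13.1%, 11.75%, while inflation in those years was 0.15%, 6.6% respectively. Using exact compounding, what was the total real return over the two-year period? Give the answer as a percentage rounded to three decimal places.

18.386%

Nominal growth factor = 1.1310 × 1.1175 = 1.263893
Price-level growth factor = 1.0015 × 1.0660 = 1.067599
Real growth factor = 1.263893 / 1.067599 = 1.183864
Total real return = 1.183864 − 1 → 18.386%.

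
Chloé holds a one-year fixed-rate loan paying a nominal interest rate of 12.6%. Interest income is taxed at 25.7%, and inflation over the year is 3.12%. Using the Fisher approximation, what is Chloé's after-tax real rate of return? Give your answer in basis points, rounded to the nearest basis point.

After-tax nominal return = 12.6% × (1 − 0.257) = 9.3618%.
r ≈ 9.3618% − 3.12% → 624 basis points.

624 basis points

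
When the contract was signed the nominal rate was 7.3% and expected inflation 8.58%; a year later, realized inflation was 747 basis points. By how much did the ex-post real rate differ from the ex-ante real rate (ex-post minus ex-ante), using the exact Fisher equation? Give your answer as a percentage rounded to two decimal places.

1.02%

Ex-ante: (1 + 0.0730)/(1 + 0.0858) − 1 = -1.1789%
Ex-post: (1 + 0.0730)/(1 + 0.0747) − 1 = -0.1582%
Difference (ex-post − ex-ante) = 1.0207% → 1.02%.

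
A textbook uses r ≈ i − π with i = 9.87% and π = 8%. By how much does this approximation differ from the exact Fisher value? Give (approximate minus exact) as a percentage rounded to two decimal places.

0.14%

Approximate: r ≈ 9.870% − 8.000% = 1.8700%
Exact: (1 + 0.0987)/(1 + 0.0800) − 1 = 1.7315%
Error = 1.8700% − 1.7315% = 0.1385% → 0.14%.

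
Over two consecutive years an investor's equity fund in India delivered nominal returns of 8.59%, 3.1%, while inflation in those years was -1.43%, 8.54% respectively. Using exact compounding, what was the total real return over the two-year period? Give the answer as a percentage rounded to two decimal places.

4.64%

Nominal growth factor = 1.0859 × 1.0310 = 1.119563
Price-level growth factor = 0.9857 × 1.0854 = 1.069879
Real growth factor = 1.119563 / 1.069879 = 1.046439
Total real return = 1.046439 − 1 → 4.64%.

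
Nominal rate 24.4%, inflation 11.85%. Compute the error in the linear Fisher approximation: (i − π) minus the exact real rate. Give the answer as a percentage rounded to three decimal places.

1.330%

Approximate: r ≈ 24.400% − 11.850% = 12.5500%
Exact: (1 + 0.2440)/(1 + 0.1185) − 1 = 11.2204%
Error = 12.5500% − 11.2204% = 1.3296% → 1.330%.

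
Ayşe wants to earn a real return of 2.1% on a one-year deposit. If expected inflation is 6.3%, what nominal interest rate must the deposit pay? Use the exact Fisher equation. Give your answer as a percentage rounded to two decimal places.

8.53%

(1 + i) = (1 + r)(1 + π) = 1.02100 × 1.06300 = 1.085323
i = 1.085323 − 1, so the required nominal rate is 8.53%.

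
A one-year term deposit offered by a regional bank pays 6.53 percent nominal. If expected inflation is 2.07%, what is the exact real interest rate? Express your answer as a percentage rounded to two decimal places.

4.37%

1 + r = 1.06530 / 1.02070 = 1.043696
r = 1.043696 − 1 = 4.3696%, i.e. 4.37%.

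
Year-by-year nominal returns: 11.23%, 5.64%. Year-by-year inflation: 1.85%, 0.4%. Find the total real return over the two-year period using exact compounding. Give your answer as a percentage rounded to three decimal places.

Compound the nominal returns: 1.1123 × 1.0564 = 1.175034.
Compound inflation: 1.0185 × 1.0040 = 1.022574.
Deflate: 1.175034 / 1.022574 = 1.149094.
Total real return = 1.149094 − 1 → 14.909%.

14.909%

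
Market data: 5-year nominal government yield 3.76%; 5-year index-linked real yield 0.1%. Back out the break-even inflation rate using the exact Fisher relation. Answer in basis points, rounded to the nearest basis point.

366 basis points

(1 + π) = (1 + i)/(1 + r) = 1.03760 / 1.00100 = 1.036563
Break-even inflation = 1.036563 − 1 → 366 basis points.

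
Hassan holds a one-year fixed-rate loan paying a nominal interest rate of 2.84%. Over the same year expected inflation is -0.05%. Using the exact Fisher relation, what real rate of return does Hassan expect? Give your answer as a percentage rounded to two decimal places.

1 + r = 1.02840 / 0.99950 = 1.028914
r = 1.028914 − 1 = 2.8914%, i.e. 2.89%.

2.89%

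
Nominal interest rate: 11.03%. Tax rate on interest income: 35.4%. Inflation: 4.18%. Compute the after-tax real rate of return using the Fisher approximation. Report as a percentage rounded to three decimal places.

After-tax nominal return = 11.03% × (1 − 0.354) = 7.12538%.
r ≈ 7.12538% − 4.18% → 2.945%.

2.945%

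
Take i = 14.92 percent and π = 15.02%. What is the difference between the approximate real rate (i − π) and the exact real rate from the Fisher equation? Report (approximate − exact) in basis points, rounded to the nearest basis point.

-1 basis points

Approximate: r ≈ 14.920% − 15.020% = -0.1000%
Exact: (1 + 0.1492)/(1 + 0.1502) − 1 = -0.0869%
Error = -0.1000% − (-0.0869%) = -0.0131% → -1 basis points.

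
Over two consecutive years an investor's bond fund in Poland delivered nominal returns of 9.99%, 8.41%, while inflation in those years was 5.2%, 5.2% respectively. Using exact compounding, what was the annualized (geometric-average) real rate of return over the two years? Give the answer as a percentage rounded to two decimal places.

Compound the nominal returns: 1.0999 × 1.0841 = 1.19240159.
Compound inflation: 1.0520 × 1.0520 = 1.10670400.
Deflate: 1.19240159 / 1.10670400 = 1.07743497.
Annualized real rate = 1.07743497^(1/2) − 1 = 3.7996% → 3.80%.

3.80%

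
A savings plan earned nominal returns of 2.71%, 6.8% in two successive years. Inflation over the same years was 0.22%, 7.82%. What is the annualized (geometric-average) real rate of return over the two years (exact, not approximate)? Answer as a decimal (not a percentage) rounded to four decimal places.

Nominal growth factor = 1.0271 × 1.0680 = 1.09694280
Price-level growth factor = 1.0022 × 1.0782 = 1.08057204
Real growth factor = 1.09694280 / 1.08057204 = 1.01515009
Annualized real rate = 1.01515009^(1/2) − 1 = 0.7547% → 0.0075.

0.0075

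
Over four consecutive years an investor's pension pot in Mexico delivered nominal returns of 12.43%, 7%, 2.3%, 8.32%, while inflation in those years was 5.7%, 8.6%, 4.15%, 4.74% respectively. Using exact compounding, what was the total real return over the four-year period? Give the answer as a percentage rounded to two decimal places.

Nominal growth factor = 1.1243 × 1.0700 × 1.0230 × 1.0832 = 1.333062
Price-level growth factor = 1.0570 × 1.0860 × 1.0415 × 1.0474 = 1.252209
Real growth factor = 1.333062 / 1.252209 = 1.064569
Total real return = 1.064569 − 1 → 6.46%.

6.46%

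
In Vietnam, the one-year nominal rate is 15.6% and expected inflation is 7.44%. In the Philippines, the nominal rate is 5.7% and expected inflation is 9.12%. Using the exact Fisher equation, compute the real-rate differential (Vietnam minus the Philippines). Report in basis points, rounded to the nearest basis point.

1073 basis points

Vietnam: (1 + 0.1560)/(1 + 0.0744) − 1 = 7.5949%
The Philippines: (1 + 0.0570)/(1 + 0.0912) − 1 = -3.1342%
Differential = 7.5949% − (-3.1342%) = 10.7291% → 1073 basis points.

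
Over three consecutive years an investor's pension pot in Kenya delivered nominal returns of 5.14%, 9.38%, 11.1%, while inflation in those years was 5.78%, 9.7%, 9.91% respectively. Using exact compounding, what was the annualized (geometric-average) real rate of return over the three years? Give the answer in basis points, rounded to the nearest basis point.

Compound the nominal returns: 1.0514 × 1.0938 × 1.1110 = 1.27767369.
Compound inflation: 1.0578 × 1.0970 × 1.0991 = 1.27540289.
Deflate: 1.27767369 / 1.27540289 = 1.00178045.
Annualized real rate = 1.00178045^(1/3) − 1 = 0.0593% → 6 basis points.

6 basis points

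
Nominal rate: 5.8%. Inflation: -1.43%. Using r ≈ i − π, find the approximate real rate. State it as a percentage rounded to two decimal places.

r ≈ i − π = 5.8% − (-1.43%) = 7.23%.

7.23%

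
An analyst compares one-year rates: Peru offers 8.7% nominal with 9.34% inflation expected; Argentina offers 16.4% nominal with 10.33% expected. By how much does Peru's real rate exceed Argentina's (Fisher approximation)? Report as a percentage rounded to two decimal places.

-6.71%

Peru: 8.7% − 9.34% = -0.640%
Argentina: 16.4% − 10.33% = 6.070%
Differential = -6.710% → -6.71%.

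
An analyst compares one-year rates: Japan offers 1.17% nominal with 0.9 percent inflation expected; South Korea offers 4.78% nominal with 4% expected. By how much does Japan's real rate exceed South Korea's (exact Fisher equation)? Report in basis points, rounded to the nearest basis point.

-48 basis points

Japan: (1 + 0.0117)/(1 + 0.0090) − 1 = 0.2676%
South Korea: (1 + 0.0478)/(1 + 0.0400) − 1 = 0.7500%
Differential = 0.2676% − 0.7500% = -0.4824% → -48 basis points.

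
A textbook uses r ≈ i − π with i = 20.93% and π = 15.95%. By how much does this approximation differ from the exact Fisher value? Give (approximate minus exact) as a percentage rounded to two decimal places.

0.69%

Approximate: r ≈ 20.930% − 15.950% = 4.9800%
Exact: (1 + 0.2093)/(1 + 0.1595) − 1 = 4.29495%
Error = 4.9800% − 4.29495% = 0.68505% → 0.69%.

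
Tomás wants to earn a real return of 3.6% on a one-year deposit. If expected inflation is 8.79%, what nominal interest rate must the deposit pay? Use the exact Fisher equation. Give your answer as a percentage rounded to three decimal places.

12.706%

(1 + i) = (1 + r)(1 + π) = 1.03600 × 1.08790 = 1.1270644
i = 1.1270644 − 1, so the required nominal rate is 12.706%.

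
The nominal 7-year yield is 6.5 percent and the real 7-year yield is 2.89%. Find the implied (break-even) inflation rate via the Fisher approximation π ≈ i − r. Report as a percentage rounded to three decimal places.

π ≈ i − r = 6.5% − 2.89% → 3.610%.

3.610%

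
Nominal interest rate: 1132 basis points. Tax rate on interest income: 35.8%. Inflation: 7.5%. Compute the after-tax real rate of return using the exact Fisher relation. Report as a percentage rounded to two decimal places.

-0.22%

After-tax nominal return = 11.32% × (1 − 0.358) = 7.26744%.
1 + r = 1.0726744 / 1.07500 = 0.997837
After-tax real rate = 0.997837 − 1 → -0.22%.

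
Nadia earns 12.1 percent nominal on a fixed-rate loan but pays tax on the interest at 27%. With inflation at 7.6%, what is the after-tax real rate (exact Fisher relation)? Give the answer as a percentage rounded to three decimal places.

1.146%

After-tax nominal return = 12.1% × (1 − 0.27) = 8.8330%.
1 + r = 1.08833 / 1.07600 = 1.011459
After-tax real rate = 1.011459 − 1 → 1.146%.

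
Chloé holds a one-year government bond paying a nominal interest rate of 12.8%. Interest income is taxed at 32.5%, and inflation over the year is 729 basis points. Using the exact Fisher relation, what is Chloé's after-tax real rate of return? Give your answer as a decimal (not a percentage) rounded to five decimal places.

After-tax nominal return = 12.8% × (1 − 0.325) = 8.6400%.
1 + r = 1.08640 / 1.07290 = 1.012583
After-tax real rate = 1.012583 − 1 → 0.01258.

0.01258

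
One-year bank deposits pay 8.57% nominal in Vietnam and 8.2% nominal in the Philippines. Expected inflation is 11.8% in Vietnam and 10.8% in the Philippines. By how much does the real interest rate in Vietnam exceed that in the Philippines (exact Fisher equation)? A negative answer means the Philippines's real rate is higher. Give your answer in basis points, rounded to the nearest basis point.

Vietnam: (1 + 0.0857)/(1 + 0.1180) − 1 = -2.8891%
The Philippines: (1 + 0.0820)/(1 + 0.1080) − 1 = -2.3466%
Differential = -2.8891% − (-2.3466%) = -0.5425% → -54 basis points.

-54 basis points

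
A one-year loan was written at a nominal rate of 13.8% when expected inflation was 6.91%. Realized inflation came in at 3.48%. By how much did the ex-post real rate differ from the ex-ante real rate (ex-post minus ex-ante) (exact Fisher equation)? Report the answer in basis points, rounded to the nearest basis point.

Ex-ante: (1 + 0.1380)/(1 + 0.0691) − 1 = 6.4447%
Ex-post: (1 + 0.1380)/(1 + 0.0348) − 1 = 9.9729%
Difference (ex-post − ex-ante) = 3.5283% → 353 basis points.

353 basis points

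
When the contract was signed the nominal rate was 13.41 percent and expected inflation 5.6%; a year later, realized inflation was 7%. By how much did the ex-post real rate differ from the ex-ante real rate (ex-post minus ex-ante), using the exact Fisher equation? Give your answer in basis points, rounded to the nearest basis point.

-141 basis points

Ex-ante: (1 + 0.1341)/(1 + 0.0560) − 1 = 7.3958%
Ex-post: (1 + 0.1341)/(1 + 0.0700) − 1 = 5.9907%
Difference (ex-post − ex-ante) = -1.4052% → -141 basis points.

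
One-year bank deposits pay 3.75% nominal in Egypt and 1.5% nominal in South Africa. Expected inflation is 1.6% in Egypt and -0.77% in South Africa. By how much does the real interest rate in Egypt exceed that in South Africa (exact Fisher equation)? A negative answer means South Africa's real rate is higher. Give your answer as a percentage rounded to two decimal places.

-0.17%

Egypt: (1 + 0.0375)/(1 + 0.0160) − 1 = 2.1161%
South Africa: (1 + 0.0150)/(1 − 0.0077) − 1 = 2.2876%
Differential = 2.1161% − 2.2876% = -0.1715% → -0.17%.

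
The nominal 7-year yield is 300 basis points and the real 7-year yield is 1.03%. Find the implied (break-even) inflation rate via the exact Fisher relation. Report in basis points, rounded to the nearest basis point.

195 basis points

(1 + π) = (1 + i)/(1 + r) = 1.03000 / 1.01030 = 1.019499
Break-even inflation = 1.019499 − 1 → 195 basis points.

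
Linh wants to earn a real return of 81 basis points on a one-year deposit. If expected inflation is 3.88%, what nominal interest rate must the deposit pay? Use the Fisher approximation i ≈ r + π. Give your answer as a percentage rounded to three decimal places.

4.690%

i ≈ r + π = 0.81% + 3.88% = 4.690%.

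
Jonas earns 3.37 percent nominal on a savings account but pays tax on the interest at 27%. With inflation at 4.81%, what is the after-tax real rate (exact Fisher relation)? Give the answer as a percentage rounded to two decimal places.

-2.24%

After-tax nominal return = 3.37% × (1 − 0.27) = 2.4601%.
1 + r = 1.024601 / 1.04810 = 0.977579
After-tax real rate = 0.977579 − 1 → -2.24%.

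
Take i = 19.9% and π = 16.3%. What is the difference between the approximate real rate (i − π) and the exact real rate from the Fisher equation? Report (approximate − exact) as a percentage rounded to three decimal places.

0.505%

Approximate: r ≈ 19.900% − 16.300% = 3.6000%
Exact: (1 + 0.1990)/(1 + 0.1630) − 1 = 3.0954%
Error = 3.6000% − 3.0954% = 0.5046% → 0.505%.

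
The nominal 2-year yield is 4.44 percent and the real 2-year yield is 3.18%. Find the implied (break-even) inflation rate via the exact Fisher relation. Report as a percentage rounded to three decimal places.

1.221%

(1 + π) = (1 + i)/(1 + r) = 1.04440 / 1.03180 = 1.012212
Break-even inflation = 1.012212 − 1 → 1.221%.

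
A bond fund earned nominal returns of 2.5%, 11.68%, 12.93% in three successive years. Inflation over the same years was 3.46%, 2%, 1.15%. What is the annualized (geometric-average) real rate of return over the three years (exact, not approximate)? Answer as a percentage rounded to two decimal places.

Compound the nominal returns: 1.0250 × 1.1168 × 1.1293 = 1.29273230.
Compound inflation: 1.0346 × 1.0200 × 1.0115 = 1.06742786.
Deflate: 1.29273230 / 1.06742786 = 1.21107229.
Annualized real rate = 1.21107229^(1/3) − 1 = 6.5917% → 6.59%.

6.59%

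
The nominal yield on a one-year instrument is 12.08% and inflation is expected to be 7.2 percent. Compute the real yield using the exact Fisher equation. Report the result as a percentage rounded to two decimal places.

4.55%

By the Fisher equation, 1 + r = (1 + i)/(1 + π).
1 + r = 1.12080 / 1.07200 = 1.045522
r = 1.045522 − 1 = 4.5522%, i.e. 4.55%.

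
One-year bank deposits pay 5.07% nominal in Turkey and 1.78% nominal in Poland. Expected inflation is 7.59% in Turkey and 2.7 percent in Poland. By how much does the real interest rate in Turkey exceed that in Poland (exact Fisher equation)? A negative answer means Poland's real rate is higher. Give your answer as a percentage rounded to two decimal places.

-1.45%

Turkey: (1 + 0.0507)/(1 + 0.0759) − 1 = -2.3422%
Poland: (1 + 0.0178)/(1 + 0.0270) − 1 = -0.8958%
Differential = -2.3422% − (-0.8958%) = -1.4464% → -1.45%.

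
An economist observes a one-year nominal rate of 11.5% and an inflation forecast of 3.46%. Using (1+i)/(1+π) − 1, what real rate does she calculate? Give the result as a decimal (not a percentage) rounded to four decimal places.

0.0777

1 + r = 1.11500 / 1.03460 = 1.077711
r = 1.077711 − 1 = 7.7711%, i.e. 0.0777.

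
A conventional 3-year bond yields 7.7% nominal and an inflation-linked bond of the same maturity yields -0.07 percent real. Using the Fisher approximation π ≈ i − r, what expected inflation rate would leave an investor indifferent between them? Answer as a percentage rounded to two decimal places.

π ≈ i − r = 7.7% − (-0.07%) → 7.77%.

7.77%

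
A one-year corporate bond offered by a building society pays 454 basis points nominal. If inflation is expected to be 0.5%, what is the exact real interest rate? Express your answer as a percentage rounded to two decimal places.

By the Fisher relation, 1 + r = (1 + i)/(1 + π).
1 + r = 1.04540 / 1.00500 = 1.040199
r = 1.040199 − 1 = 4.0199%, i.e. 4.02%.

4.02%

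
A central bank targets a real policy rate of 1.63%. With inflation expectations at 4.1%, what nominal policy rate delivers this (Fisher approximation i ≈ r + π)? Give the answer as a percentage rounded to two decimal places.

i ≈ r + π = 1.63% + 4.1% = 5.73%.

5.73%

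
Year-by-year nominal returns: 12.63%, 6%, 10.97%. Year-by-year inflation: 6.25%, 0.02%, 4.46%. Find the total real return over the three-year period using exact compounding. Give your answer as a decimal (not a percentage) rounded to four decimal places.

0.1934

Compound the nominal returns: 1.1263 × 1.0600 × 1.1097 = 1.324846.
Compound inflation: 1.0625 × 1.0002 × 1.0446 = 1.110109.
Deflate: 1.324846 / 1.110109 = 1.193438.
Total real return = 1.193438 − 1 → 0.1934.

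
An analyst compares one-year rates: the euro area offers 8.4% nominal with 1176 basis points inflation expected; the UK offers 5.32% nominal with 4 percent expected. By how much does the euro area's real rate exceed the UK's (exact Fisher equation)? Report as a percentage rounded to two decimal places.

The euro area: (1 + 0.0840)/(1 + 0.1176) − 1 = -3.0064%
The UK: (1 + 0.0532)/(1 + 0.0400) − 1 = 1.2692%
Differential = -3.0064% − 1.2692% = -4.2757% → -4.28%.

-4.28%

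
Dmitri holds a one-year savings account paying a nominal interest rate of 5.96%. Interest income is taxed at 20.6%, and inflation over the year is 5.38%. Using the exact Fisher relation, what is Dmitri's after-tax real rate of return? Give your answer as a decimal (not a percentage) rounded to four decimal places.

-0.0061

After-tax nominal return = 5.96% × (1 − 0.206) = 4.73224%.
1 + r = 1.0473224 / 1.05380 = 0.993853
After-tax real rate = 0.993853 − 1 → -0.0061.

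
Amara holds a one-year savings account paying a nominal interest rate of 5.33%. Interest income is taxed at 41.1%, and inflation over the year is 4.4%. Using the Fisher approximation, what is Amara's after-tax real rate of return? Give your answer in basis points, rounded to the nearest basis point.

After-tax nominal return = 5.33% × (1 − 0.411) = 3.13937%.
r ≈ 3.13937% − 4.4% → -126 basis points.

-126 basis points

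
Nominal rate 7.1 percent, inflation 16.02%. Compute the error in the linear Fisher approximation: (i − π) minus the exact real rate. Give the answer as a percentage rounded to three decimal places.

-1.232%

Approximate: r ≈ 7.100% − 16.020% = -8.9200%
Exact: (1 + 0.0710)/(1 + 0.1602) − 1 = -7.6883%
Error = -8.9200% − (-7.6883%) = -1.2317% → -1.232%.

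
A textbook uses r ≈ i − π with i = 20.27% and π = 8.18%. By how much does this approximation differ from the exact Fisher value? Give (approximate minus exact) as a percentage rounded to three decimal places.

0.914%

Approximate: r ≈ 20.270% − 8.180% = 12.0900%
Exact: (1 + 0.2027)/(1 + 0.0818) − 1 = 11.1758%
Error = 12.0900% − 11.1758% = 0.9142% → 0.914%.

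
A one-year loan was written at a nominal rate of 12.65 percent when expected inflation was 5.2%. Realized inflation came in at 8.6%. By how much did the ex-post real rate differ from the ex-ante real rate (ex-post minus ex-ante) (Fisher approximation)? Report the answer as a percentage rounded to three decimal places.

-3.400%

Ex-ante: 12.65% − 5.2% = 7.450%
Ex-post: 12.65% − 8.6% = 4.050%
Difference (ex-post − ex-ante) = -3.4000% → -3.400%.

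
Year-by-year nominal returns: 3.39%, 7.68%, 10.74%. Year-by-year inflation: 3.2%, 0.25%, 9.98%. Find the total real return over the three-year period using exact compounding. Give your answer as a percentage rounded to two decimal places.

8.35%

Compound the nominal returns: 1.0339 × 1.0768 × 1.1074 = 1.232872.
Compound inflation: 1.0320 × 1.0025 × 1.0998 = 1.137831.
Deflate: 1.232872 / 1.137831 = 1.083528.
Total real return = 1.083528 − 1 → 8.35%.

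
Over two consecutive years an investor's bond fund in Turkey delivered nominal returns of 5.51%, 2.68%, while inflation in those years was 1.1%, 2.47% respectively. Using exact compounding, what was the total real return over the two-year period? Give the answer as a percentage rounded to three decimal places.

Compound the nominal returns: 1.0551 × 1.0268 = 1.083377.
Compound inflation: 1.0110 × 1.0247 = 1.035972.
Deflate: 1.083377 / 1.035972 = 1.045759.
Total real return = 1.045759 − 1 → 4.576%.

4.576%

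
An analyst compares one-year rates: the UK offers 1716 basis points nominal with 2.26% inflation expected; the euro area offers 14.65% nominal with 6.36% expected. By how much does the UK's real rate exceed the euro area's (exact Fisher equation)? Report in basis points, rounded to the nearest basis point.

678 basis points

The UK: (1 + 0.1716)/(1 + 0.0226) − 1 = 14.5707%
The euro area: (1 + 0.1465)/(1 + 0.0636) − 1 = 7.7943%
Differential = 14.5707% − 7.7943% = 6.7764% → 678 basis points.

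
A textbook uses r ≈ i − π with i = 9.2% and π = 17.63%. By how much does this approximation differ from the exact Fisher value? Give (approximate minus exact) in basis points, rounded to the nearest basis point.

Approximate: r ≈ 9.200% − 17.630% = -8.4300%
Exact: (1 + 0.0920)/(1 + 0.1763) − 1 = -7.1665%
Error = -8.4300% − (-7.1665%) = -1.2635% → -126 basis points.

-126 basis points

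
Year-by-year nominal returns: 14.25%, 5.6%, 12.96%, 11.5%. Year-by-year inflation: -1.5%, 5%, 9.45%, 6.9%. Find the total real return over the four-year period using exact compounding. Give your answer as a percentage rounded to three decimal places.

25.574%

Nominal growth factor = 1.1425 × 1.0560 × 1.1296 × 1.1150 = 1.519566
Price-level growth factor = 0.9850 × 1.0500 × 1.0945 × 1.0690 = 1.210094
Real growth factor = 1.519566 / 1.210094 = 1.255743
Total real return = 1.255743 − 1 → 25.574%.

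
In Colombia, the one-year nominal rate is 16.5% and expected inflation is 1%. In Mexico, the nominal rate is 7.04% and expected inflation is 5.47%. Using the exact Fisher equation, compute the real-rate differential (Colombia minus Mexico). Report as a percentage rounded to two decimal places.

13.86%

Colombia: (1 + 0.1650)/(1 + 0.0100) − 1 = 15.3465%
Mexico: (1 + 0.0704)/(1 + 0.0547) − 1 = 1.4886%
Differential = 15.3465% − 1.4886% = 13.8580% → 13.86%.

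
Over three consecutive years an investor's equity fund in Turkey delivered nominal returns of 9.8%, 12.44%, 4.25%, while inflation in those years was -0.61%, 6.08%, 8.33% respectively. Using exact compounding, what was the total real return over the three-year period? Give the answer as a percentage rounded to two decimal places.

Nominal growth factor = 1.0980 × 1.1244 × 1.0425 = 1.287061
Price-level growth factor = 0.9939 × 1.0608 × 1.0833 = 1.142155
Real growth factor = 1.287061 / 1.142155 = 1.126871
Total real return = 1.126871 − 1 → 12.69%.

12.69%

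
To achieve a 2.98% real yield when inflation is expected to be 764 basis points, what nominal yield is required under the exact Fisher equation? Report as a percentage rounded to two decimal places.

(1 + i) = (1 + r)(1 + π) = 1.02980 × 1.07640 = 1.10847672
i = 1.10847672 − 1, so the required nominal rate is 10.85%.

10.85%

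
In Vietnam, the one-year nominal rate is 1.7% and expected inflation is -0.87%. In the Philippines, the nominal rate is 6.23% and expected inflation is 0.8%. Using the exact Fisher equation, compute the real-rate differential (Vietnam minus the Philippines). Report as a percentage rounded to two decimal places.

Vietnam: (1 + 0.0170)/(1 − 0.0087) − 1 = 2.5926%
The Philippines: (1 + 0.0623)/(1 + 0.0080) − 1 = 5.3869%
Differential = 2.5926% − 5.3869% = -2.7943% → -2.79%.

-2.79%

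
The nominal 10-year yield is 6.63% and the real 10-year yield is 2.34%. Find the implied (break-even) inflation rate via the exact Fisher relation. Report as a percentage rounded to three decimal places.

(1 + π) = (1 + i)/(1 + r) = 1.06630 / 1.02340 = 1.041919
Break-even inflation = 1.041919 − 1 → 4.192%.

4.192%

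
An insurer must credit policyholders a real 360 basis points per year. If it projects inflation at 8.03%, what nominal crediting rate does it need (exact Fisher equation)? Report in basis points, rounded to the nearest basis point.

(1 + i) = (1 + r)(1 + π) = 1.03600 × 1.08030 = 1.1191908
i = 1.1191908 − 1, so the required nominal rate is 1192 basis points.

1192 basis points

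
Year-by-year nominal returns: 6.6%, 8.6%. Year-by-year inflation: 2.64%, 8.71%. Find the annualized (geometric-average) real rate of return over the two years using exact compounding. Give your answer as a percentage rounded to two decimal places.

Compound the nominal returns: 1.0660 × 1.0860 = 1.15767600.
Compound inflation: 1.0264 × 1.0871 = 1.11579944.
Deflate: 1.15767600 / 1.11579944 = 1.03753054.
Annualized real rate = 1.03753054^(1/2) − 1 = 1.8592% → 1.86%.

1.86%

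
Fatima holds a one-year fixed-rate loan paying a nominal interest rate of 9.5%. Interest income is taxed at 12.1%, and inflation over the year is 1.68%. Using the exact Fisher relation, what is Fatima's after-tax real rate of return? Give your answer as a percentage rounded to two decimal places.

After-tax nominal return = 9.5% × (1 − 0.121) = 8.3505%.
1 + r = 1.083505 / 1.01680 = 1.065603
After-tax real rate = 1.065603 − 1 → 6.56%.

6.56%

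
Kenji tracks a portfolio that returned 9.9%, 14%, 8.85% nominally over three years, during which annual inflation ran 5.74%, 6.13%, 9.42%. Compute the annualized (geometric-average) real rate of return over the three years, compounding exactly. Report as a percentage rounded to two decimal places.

3.56%

Nominal growth factor = 1.0990 × 1.1400 × 1.0885 = 1.36373811
Price-level growth factor = 1.0574 × 1.0613 × 1.0942 = 1.22793161
Real growth factor = 1.36373811 / 1.22793161 = 1.11059777
Annualized real rate = 1.11059777^(1/3) − 1 = 3.5585% → 3.56%.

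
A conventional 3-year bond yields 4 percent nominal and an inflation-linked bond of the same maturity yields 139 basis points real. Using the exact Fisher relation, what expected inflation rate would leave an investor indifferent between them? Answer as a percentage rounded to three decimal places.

(1 + π) = (1 + i)/(1 + r) = 1.04000 / 1.01390 = 1.025742
Break-even inflation = 1.025742 − 1 → 2.574%.

2.574%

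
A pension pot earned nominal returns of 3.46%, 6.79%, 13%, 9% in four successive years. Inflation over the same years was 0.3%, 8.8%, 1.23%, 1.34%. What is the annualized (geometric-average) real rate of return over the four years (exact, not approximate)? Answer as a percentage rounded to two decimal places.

Compound the nominal returns: 1.0346 × 1.0679 × 1.1300 × 1.0900 = 1.36084293.
Compound inflation: 1.0030 × 1.0880 × 1.0123 × 1.0134 = 1.11948935.
Deflate: 1.36084293 / 1.11948935 = 1.21559257.
Annualized real rate = 1.21559257^(1/4) − 1 = 5.0019% → 5.00%.

5.00%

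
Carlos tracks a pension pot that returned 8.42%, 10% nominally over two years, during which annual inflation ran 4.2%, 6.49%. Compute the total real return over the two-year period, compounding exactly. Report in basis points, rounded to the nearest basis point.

748 basis points

Nominal growth factor = 1.0842 × 1.1000 = 1.192620
Price-level growth factor = 1.0420 × 1.0649 = 1.109626
Real growth factor = 1.192620 / 1.109626 = 1.074795
Total real return = 1.074795 − 1 → 748 basis points.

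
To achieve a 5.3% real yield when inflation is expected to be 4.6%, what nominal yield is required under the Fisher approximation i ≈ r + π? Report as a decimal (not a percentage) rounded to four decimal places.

i ≈ r + π = 5.3% + 4.6% = 0.0990.

0.0990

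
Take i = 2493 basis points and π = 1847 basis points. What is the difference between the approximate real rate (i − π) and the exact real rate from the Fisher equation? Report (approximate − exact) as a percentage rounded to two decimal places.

Approximate: r ≈ 24.930% − 18.470% = 6.4600%
Exact: (1 + 0.2493)/(1 + 0.1847) − 1 = 5.4529%
Error = 6.4600% − 5.4529% = 1.0071% → 1.01%.

1.01%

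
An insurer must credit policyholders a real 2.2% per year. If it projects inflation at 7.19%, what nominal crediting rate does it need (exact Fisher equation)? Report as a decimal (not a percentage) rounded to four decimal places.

(1 + i) = (1 + r)(1 + π) = 1.02200 × 1.07190 = 1.0954818
i = 1.0954818 − 1, so the required nominal rate is 0.0955.

0.0955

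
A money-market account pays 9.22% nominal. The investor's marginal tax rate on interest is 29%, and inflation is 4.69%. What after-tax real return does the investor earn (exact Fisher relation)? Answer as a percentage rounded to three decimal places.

After-tax nominal return = 9.22% × (1 − 0.29) = 6.5462%.
1 + r = 1.065462 / 1.04690 = 1.017730
After-tax real rate = 1.017730 − 1 → 1.773%.

1.773%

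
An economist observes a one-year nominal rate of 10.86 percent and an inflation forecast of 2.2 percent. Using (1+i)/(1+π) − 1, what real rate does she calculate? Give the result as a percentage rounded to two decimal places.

8.47%

By the Fisher equation, 1 + r = (1 + i)/(1 + π).
1 + r = 1.10860 / 1.02200 = 1.084736
r = 1.084736 − 1 = 8.4736%, i.e. 8.47%.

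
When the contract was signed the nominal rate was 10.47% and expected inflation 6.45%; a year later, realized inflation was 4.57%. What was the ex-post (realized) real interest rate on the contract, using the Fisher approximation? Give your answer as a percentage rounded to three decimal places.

Ex-post: 10.47% − 4.57% = 5.900%
So the realized real rate is 5.900%.

5.900%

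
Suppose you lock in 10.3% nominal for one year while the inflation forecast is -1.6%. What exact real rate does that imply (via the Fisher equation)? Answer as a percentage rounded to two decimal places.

12.09%

1 + r = 1.10300 / 0.98400 = 1.120935
r = 1.120935 − 1 = 12.0935%, i.e. 12.09%.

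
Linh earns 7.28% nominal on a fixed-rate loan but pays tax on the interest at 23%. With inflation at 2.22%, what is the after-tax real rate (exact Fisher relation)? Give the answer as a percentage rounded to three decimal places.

3.312%

After-tax nominal return = 7.28% × (1 − 0.23) = 5.6056%.
1 + r = 1.056056 / 1.02220 = 1.033121
After-tax real rate = 1.033121 − 1 → 3.312%.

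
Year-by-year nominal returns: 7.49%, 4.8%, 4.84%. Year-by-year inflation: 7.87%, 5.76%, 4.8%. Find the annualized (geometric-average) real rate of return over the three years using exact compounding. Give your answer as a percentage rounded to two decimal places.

Nominal growth factor = 1.0749 × 1.0480 × 1.0484 = 1.18101757
Price-level growth factor = 1.0787 × 1.0576 × 1.0480 = 1.19559311
Real growth factor = 1.18101757 / 1.19559311 = 0.98780894
Annualized real rate = 0.98780894^(1/3) − 1 = -0.4080% → -0.41%.

-0.41%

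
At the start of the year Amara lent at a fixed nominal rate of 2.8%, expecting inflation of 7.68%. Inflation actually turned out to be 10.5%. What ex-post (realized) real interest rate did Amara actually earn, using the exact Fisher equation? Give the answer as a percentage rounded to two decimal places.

-6.97%

Ex-post: (1 + 0.0280)/(1 + 0.1050) − 1 = -6.9683%
So the realized real rate is -6.97%.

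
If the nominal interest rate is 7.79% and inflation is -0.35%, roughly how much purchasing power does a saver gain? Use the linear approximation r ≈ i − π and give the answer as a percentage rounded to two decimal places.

r ≈ i − π = 7.79% − (-0.35%) = 8.14%.

8.14%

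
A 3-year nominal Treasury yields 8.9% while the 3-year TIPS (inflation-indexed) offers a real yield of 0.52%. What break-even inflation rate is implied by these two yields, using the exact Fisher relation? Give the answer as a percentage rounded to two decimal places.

8.34%

(1 + π) = (1 + i)/(1 + r) = 1.08900 / 1.00520 = 1.083366
Break-even inflation = 1.083366 − 1 → 8.34%.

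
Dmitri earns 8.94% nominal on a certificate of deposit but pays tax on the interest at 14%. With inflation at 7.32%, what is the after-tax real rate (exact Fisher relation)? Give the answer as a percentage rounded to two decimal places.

After-tax nominal return = 8.94% × (1 − 0.14) = 7.6884%.
1 + r = 1.076884 / 1.07320 = 1.003433
After-tax real rate = 1.003433 − 1 → 0.34%.

0.34%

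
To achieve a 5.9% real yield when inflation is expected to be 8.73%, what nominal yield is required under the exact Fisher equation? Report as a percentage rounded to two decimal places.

(1 + i) = (1 + r)(1 + π) = 1.05900 × 1.08730 = 1.1514507
i = 1.1514507 − 1, so the required nominal rate is 15.15%.

15.15%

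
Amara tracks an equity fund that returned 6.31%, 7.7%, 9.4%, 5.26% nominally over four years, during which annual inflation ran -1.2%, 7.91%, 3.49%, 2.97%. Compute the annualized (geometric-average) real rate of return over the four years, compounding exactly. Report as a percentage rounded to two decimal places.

Nominal growth factor = 1.0631 × 1.0770 × 1.0940 × 1.0526 = 1.31847078
Price-level growth factor = 0.9880 × 1.0791 × 1.0349 × 1.0297 = 1.13612924
Real growth factor = 1.31847078 / 1.13612924 = 1.16049366
Annualized real rate = 1.16049366^(1/4) − 1 = 3.7912% → 3.79%.

3.79%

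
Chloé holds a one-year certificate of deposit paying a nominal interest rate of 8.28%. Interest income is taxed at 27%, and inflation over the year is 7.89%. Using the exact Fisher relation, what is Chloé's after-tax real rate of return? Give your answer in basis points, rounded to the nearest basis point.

-171 basis points

After-tax nominal return = 8.28% × (1 − 0.27) = 6.0444%.
1 + r = 1.060444 / 1.07890 = 0.982894
After-tax real rate = 0.982894 − 1 → -171 basis points.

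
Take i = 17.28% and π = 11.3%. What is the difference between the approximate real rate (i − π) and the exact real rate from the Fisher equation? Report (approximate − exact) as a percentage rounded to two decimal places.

0.61%

Approximate: r ≈ 17.280% − 11.300% = 5.9800%
Exact: (1 + 0.1728)/(1 + 0.1130) − 1 = 5.3729%
Error = 5.9800% − 5.3729% = 0.6071% → 0.61%.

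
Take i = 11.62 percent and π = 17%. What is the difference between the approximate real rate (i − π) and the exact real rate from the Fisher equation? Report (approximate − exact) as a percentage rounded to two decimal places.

-0.78%

Approximate: r ≈ 11.620% − 17.000% = -5.3800%
Exact: (1 + 0.1162)/(1 + 0.1700) − 1 = -4.5983%
Error = -5.3800% − (-4.5983%) = -0.7817% → -0.78%.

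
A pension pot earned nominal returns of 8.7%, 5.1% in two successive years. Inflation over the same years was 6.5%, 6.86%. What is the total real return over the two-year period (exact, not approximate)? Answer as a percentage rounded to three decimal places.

Nominal growth factor = 1.0870 × 1.0510 = 1.142437
Price-level growth factor = 1.0650 × 1.0686 = 1.138059
Real growth factor = 1.142437 / 1.138059 = 1.003847
Total real return = 1.003847 − 1 → 0.385%.

0.385%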